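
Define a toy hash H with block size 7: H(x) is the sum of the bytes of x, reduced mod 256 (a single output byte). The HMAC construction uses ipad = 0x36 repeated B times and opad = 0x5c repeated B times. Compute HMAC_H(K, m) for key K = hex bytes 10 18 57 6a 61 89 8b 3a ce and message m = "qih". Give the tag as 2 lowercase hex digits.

Key hex bytes 10 18 57 6a 61 89 8b 3a ce is 9 bytes > B = 7, so hash it first: H(key) = 66, then zero-pad to 7 bytes: K' = 66 00 00 00 00 00 00.
K' ⊕ ipad = 50 36 36 36 36 36 36.  K' ⊕ opad = 3a 5c 5c 5c 5c 5c 5c.
Inner input = (K'⊕ipad) ∥ m = 50 36 36 36 36 36 36 ∥ 71 69 68.
Inner hash: sum = 80+54+54+54+54+54+54+113+105+104 = 726; mod 256 = 214 → d6.
Outer input = (K'⊕opad) ∥ inner = 3a 5c 5c 5c 5c 5c 5c ∥ d6.
Outer hash (tag): sum = 58+92+92+92+92+92+92+214 = 824; mod 256 = 56 → 38.

38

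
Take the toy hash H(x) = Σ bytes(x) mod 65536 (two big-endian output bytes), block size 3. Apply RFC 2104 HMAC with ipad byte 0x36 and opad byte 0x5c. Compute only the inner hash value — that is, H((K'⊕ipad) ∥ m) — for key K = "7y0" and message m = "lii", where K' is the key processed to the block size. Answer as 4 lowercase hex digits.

Key "7y0" = 37 79 30 is exactly B = 3 bytes: K' = 37 79 30.
K' ⊕ ipad = 01 4f 06.
Inner input = 01 4f 06 ∥ 6c 69 69.
Inner hash: sum = 1+79+6+108+105+105 = 404 → 01 94.

0194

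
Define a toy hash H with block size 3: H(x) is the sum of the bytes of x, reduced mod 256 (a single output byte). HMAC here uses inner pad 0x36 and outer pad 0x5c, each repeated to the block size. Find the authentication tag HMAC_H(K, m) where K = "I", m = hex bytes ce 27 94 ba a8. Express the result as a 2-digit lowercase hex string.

Key "I" = 49 is 1 byte ≤ B = 3; zero-pad to 3 bytes: K' = 49 00 00.
K' ⊕ ipad = 7f 36 36.  K' ⊕ opad = 15 5c 5c.
Inner input = (K'⊕ipad) ∥ m = 7f 36 36 ∥ ce 27 94 ba a8.
Inner hash: sum = 127+54+54+206+39+148+186+168 = 982; mod 256 = 214 → d6.
Outer input = (K'⊕opad) ∥ inner = 15 5c 5c ∥ d6.
Outer hash (tag): sum = 21+92+92+214 = 419; mod 256 = 163 → a3.

a3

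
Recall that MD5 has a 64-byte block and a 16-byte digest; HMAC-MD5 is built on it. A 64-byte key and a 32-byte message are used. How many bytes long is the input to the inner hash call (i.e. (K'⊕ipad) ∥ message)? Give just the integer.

Key is 64 ≤ 64 bytes, zero-padded: |K'| = 64.
Inner input = (K'⊕ipad) ∥ m → 64 + 32 = 96 bytes.

96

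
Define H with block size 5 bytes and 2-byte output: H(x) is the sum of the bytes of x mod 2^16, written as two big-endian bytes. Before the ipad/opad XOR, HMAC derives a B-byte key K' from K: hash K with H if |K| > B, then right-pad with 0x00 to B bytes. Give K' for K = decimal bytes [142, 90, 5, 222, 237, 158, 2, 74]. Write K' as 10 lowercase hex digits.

03a2000000

|K| = 8 > B = 5, so first hash the key.
H(K): sum = 142+90+5+222+237+158+2+74 = 930 → 03 a2.
Zero-pad H(K) = 03 a2 to 5 bytes: K' = 03 a2 00 00 00.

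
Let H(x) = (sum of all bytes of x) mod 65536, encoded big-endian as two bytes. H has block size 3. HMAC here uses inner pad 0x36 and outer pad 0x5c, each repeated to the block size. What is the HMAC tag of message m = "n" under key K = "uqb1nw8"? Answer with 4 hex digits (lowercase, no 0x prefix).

Key "uqb1nw8" = 75 71 62 31 6e 77 38 is 7 bytes > B = 3, so hash it first: H(key) = 02 96, then zero-pad to 3 bytes: K' = 02 96 00.
K' ⊕ ipad = 34 a0 36.  K' ⊕ opad = 5e ca 5c.
Inner input = (K'⊕ipad) ∥ m = 34 a0 36 ∥ 6e.
Inner hash: sum = 52+160+54+110 = 376 → 01 78.
Outer input = (K'⊕opad) ∥ inner = 5e ca 5c ∥ 01 78.
Outer hash (tag): sum = 94+202+92+1+120 = 509 → 01 fd.

01fd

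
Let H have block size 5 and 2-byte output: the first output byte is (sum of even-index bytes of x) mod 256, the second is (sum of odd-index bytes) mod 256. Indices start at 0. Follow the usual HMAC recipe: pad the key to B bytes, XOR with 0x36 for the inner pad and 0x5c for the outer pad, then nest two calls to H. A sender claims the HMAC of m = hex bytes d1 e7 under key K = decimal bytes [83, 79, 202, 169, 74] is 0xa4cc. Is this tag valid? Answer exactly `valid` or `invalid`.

valid

Key decimal bytes [83, 79, 202, 169, 74] = 53 4f ca a9 4a is exactly B = 5 bytes: K' = 53 4f ca a9 4a.
K' ⊕ ipad = 65 79 fc 9f 7c; K' ⊕ opad = 0f 13 96 f5 16.
Inner hash: even-index sum = 708 mod 256 = 196; odd-index sum = 489 mod 256 = 233 → c4 e9.
Outer hash (recomputed tag): even-index sum = 420 mod 256 = 164; odd-index sum = 460 mod 256 = 204 → a4 cc.
Recomputed tag = a4cc; claimed = a4cc → match.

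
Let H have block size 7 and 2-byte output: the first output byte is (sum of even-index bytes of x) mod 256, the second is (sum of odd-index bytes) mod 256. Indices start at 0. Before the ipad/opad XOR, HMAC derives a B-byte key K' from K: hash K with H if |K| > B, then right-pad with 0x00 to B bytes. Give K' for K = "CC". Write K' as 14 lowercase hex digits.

Key "CC" = 43 43 is 2 bytes ≤ B = 7; zero-pad to 7 bytes: K' = 43 43 00 00 00 00 00.

43430000000000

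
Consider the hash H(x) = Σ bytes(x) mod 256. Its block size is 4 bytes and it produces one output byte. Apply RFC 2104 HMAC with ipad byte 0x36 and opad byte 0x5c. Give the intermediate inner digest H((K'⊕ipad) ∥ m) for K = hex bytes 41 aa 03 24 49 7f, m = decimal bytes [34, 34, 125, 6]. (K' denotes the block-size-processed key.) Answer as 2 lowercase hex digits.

55

Key hex bytes 41 aa 03 24 49 7f is 6 bytes > B = 4, so hash it first: H(key) = da, then zero-pad to 4 bytes: K' = da 00 00 00.
K' ⊕ ipad = ec 36 36 36.
Inner input = ec 36 36 36 ∥ 22 22 7d 06.
Inner hash: sum = 236+54+54+54+34+34+125+6 = 597; mod 256 = 85 → 55.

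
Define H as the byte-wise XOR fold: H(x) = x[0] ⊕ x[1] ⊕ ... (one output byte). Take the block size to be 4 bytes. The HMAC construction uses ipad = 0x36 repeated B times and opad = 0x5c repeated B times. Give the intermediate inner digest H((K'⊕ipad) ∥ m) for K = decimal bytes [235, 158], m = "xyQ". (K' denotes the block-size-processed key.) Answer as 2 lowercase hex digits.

Key decimal bytes [235, 158] = eb 9e is 2 bytes ≤ B = 4; zero-pad to 4 bytes: K' = eb 9e 00 00.
K' ⊕ ipad = dd a8 36 36.
Inner input = dd a8 36 36 ∥ 78 79 51.
Inner hash: XOR dd⊕a8⊕36⊕36⊕78⊕79⊕51 = 25.

25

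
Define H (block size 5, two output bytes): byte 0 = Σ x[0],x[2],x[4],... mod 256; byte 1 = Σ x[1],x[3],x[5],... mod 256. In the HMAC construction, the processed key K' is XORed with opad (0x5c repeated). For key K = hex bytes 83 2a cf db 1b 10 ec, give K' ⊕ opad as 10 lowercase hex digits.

Key hex bytes 83 2a cf db 1b 10 ec is 7 bytes > B = 5, so hash it first: H(key) = 59 15, then zero-pad to 5 bytes: K' = 59 15 00 00 00.
XOR each byte with 0x5c: 59⊕5c=05, 15⊕5c=49, 00⊕5c=5c, 00⊕5c=5c, 00⊕5c=5c.

05495c5c5c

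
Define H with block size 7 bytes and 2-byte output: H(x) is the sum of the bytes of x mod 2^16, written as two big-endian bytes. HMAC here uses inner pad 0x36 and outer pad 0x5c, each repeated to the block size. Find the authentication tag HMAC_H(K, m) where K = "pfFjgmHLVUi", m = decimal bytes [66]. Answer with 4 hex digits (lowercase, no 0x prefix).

0339

Key "pfFjgmHLVUi" = 70 66 46 6a 67 6d 48 4c 56 55 69 is 11 bytes > B = 7, so hash it first: H(key) = 04 02, then zero-pad to 7 bytes: K' = 04 02 00 00 00 00 00.
K' ⊕ ipad = 32 34 36 36 36 36 36.  K' ⊕ opad = 58 5e 5c 5c 5c 5c 5c.
Inner input = (K'⊕ipad) ∥ m = 32 34 36 36 36 36 36 ∥ 42.
Inner hash: sum = 50+52+54+54+54+54+54+66 = 438 → 01 b6.
Outer input = (K'⊕opad) ∥ inner = 58 5e 5c 5c 5c 5c 5c ∥ 01 b6.
Outer hash (tag): sum = 88+94+92+92+92+92+92+1+182 = 825 → 03 39.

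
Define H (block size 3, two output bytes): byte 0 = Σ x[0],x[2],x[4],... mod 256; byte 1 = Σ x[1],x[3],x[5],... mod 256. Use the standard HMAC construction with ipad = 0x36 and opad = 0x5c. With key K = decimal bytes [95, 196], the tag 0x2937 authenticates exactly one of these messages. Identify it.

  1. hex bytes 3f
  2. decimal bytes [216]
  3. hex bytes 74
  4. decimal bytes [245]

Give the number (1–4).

2

Key decimal bytes [95, 196] = 5f c4 is 2 bytes ≤ B = 3; zero-pad to 3 bytes: K' = 5f c4 00.
K' ⊕ ipad = 69 f2 36; K' ⊕ opad = 03 98 5c.
m1: inner = H(69 f2 36 3f) = 9f 31; tag = H(03 98 5c 9f 31) = 9037
m2: inner = H(69 f2 36 d8) = 9f ca; tag = H(03 98 5c 9f ca) = 2937 ← matches
m3: inner = H(69 f2 36 74) = 9f 66; tag = H(03 98 5c 9f 66) = c537
m4: inner = H(69 f2 36 f5) = 9f e7; tag = H(03 98 5c 9f e7) = 4637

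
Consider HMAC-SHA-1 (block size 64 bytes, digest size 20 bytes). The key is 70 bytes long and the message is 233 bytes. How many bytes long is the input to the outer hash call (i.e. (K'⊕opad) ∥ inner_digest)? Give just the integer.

84

Key is 70 > 64 bytes, so it is hashed to 20 bytes then zero-padded to 64: |K'| = 64.
Outer input = (K'⊕opad) ∥ H(inner) → 64 + 20 = 84 bytes.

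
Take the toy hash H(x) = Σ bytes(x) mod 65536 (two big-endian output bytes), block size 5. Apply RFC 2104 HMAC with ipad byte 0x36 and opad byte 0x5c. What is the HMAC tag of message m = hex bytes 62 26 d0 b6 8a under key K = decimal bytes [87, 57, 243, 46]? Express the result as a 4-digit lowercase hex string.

020c

Key decimal bytes [87, 57, 243, 46] = 57 39 f3 2e is 4 bytes ≤ B = 5; zero-pad to 5 bytes: K' = 57 39 f3 2e 00.
K' ⊕ ipad = 61 0f c5 18 36.  K' ⊕ opad = 0b 65 af 72 5c.
Inner input = (K'⊕ipad) ∥ m = 61 0f c5 18 36 ∥ 62 26 d0 b6 8a.
Inner hash: sum = 97+15+197+24+54+98+38+208+182+138 = 1051 → 04 1b.
Outer input = (K'⊕opad) ∥ inner = 0b 65 af 72 5c ∥ 04 1b.
Outer hash (tag): sum = 11+101+175+114+92+4+27 = 524 → 02 0c.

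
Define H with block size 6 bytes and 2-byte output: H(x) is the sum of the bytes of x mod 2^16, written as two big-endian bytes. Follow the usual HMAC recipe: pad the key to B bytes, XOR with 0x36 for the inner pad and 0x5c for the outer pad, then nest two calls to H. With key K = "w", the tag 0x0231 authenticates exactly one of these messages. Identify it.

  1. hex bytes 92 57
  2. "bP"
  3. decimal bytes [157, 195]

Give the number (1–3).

Key "w" = 77 is 1 byte ≤ B = 6; zero-pad to 6 bytes: K' = 77 00 00 00 00 00.
K' ⊕ ipad = 41 36 36 36 36 36; K' ⊕ opad = 2b 5c 5c 5c 5c 5c.
m1: inner = H(41 36 36 36 36 36 92 57) = 02 38; tag = H(2b 5c 5c 5c 5c 5c 02 38) = 0231 ← matches
m2: inner = H(41 36 36 36 36 36 62 50) = 02 01; tag = H(2b 5c 5c 5c 5c 5c 02 01) = 01fa
m3: inner = H(41 36 36 36 36 36 9d c3) = 02 af; tag = H(2b 5c 5c 5c 5c 5c 02 af) = 02a8

1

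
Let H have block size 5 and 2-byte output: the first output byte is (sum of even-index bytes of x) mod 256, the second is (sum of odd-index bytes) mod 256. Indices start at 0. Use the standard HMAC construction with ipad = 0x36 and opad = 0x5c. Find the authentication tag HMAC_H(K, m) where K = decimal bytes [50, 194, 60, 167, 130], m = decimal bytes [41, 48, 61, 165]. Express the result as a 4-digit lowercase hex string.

9730

Key decimal bytes [50, 194, 60, 167, 130] = 32 c2 3c a7 82 is exactly B = 5 bytes: K' = 32 c2 3c a7 82.
K' ⊕ ipad = 04 f4 0a 91 b4.  K' ⊕ opad = 6e 9e 60 fb de.
Inner input = (K'⊕ipad) ∥ m = 04 f4 0a 91 b4 ∥ 29 30 3d a5.
Inner hash: even-index sum = 407 mod 256 = 151; odd-index sum = 491 mod 256 = 235 → 97 eb.
Outer input = (K'⊕opad) ∥ inner = 6e 9e 60 fb de ∥ 97 eb.
Outer hash (tag): even-index sum = 663 mod 256 = 151; odd-index sum = 560 mod 256 = 48 → 97 30.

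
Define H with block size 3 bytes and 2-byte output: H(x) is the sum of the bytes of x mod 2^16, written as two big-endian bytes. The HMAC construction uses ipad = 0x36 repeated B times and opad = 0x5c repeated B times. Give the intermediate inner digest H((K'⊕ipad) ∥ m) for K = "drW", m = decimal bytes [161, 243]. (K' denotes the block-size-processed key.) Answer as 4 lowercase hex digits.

Key "drW" = 64 72 57 is exactly B = 3 bytes: K' = 64 72 57.
K' ⊕ ipad = 52 44 61.
Inner input = 52 44 61 ∥ a1 f3.
Inner hash: sum = 82+68+97+161+243 = 651 → 02 8b.

028b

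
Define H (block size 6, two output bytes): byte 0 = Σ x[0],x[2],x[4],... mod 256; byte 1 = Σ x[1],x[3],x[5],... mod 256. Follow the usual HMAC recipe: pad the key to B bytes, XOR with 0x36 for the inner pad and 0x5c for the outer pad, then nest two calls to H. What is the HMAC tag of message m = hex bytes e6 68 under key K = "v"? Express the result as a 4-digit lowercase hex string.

741e

Key "v" = 76 is 1 byte ≤ B = 6; zero-pad to 6 bytes: K' = 76 00 00 00 00 00.
K' ⊕ ipad = 40 36 36 36 36 36.  K' ⊕ opad = 2a 5c 5c 5c 5c 5c.
Inner input = (K'⊕ipad) ∥ m = 40 36 36 36 36 36 ∥ e6 68.
Inner hash: even-index sum = 402 mod 256 = 146; odd-index sum = 266 mod 256 = 10 → 92 0a.
Outer input = (K'⊕opad) ∥ inner = 2a 5c 5c 5c 5c 5c ∥ 92 0a.
Outer hash (tag): even-index sum = 372 mod 256 = 116; odd-index sum = 286 mod 256 = 30 → 74 1e.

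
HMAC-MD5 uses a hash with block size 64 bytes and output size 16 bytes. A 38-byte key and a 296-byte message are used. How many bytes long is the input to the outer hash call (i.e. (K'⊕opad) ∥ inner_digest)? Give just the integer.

80

Key is 38 ≤ 64 bytes, zero-padded: |K'| = 64.
Outer input = (K'⊕opad) ∥ H(inner) → 64 + 16 = 80 bytes.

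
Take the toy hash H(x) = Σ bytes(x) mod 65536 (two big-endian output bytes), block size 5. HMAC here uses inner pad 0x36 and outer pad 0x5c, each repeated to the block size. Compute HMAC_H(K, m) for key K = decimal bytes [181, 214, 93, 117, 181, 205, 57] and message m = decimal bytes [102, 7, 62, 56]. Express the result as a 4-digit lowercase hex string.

0296

Key decimal bytes [181, 214, 93, 117, 181, 205, 57] = b5 d6 5d 75 b5 cd 39 is 7 bytes > B = 5, so hash it first: H(key) = 04 18, then zero-pad to 5 bytes: K' = 04 18 00 00 00.
K' ⊕ ipad = 32 2e 36 36 36.  K' ⊕ opad = 58 44 5c 5c 5c.
Inner input = (K'⊕ipad) ∥ m = 32 2e 36 36 36 ∥ 66 07 3e 38.
Inner hash: sum = 50+46+54+54+54+102+7+62+56 = 485 → 01 e5.
Outer input = (K'⊕opad) ∥ inner = 58 44 5c 5c 5c ∥ 01 e5.
Outer hash (tag): sum = 88+68+92+92+92+1+229 = 662 → 02 96.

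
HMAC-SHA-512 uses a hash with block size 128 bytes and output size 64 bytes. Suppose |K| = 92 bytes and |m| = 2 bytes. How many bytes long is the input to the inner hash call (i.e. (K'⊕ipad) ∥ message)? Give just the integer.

Key is 92 ≤ 128 bytes, zero-padded: |K'| = 128.
Inner input = (K'⊕ipad) ∥ m → 128 + 2 = 130 bytes.

130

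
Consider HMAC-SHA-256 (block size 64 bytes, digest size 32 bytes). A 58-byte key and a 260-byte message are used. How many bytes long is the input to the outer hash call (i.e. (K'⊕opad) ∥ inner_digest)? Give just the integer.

96

Key is 58 ≤ 64 bytes, zero-padded: |K'| = 64.
Outer input = (K'⊕opad) ∥ H(inner) → 64 + 32 = 96 bytes.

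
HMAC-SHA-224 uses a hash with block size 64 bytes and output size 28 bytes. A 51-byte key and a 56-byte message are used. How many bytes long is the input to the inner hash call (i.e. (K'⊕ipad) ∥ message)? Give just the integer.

Key is 51 ≤ 64 bytes, zero-padded: |K'| = 64.
Inner input = (K'⊕ipad) ∥ m → 64 + 56 = 120 bytes.

120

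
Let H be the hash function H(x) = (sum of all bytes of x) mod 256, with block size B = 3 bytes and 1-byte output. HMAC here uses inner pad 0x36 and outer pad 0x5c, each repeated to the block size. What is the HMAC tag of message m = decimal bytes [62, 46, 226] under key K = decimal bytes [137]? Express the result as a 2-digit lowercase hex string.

06

Key decimal bytes [137] = 89 is 1 byte ≤ B = 3; zero-pad to 3 bytes: K' = 89 00 00.
K' ⊕ ipad = bf 36 36.  K' ⊕ opad = d5 5c 5c.
Inner input = (K'⊕ipad) ∥ m = bf 36 36 ∥ 3e 2e e2.
Inner hash: sum = 191+54+54+62+46+226 = 633; mod 256 = 121 → 79.
Outer input = (K'⊕opad) ∥ inner = d5 5c 5c ∥ 79.
Outer hash (tag): sum = 213+92+92+121 = 518; mod 256 = 6 → 06.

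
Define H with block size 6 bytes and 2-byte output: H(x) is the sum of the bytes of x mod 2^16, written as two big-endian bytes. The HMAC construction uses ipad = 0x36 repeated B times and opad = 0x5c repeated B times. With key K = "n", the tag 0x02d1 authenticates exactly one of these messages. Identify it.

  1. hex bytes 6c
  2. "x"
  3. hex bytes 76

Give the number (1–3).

Key "n" = 6e is 1 byte ≤ B = 6; zero-pad to 6 bytes: K' = 6e 00 00 00 00 00.
K' ⊕ ipad = 58 36 36 36 36 36; K' ⊕ opad = 32 5c 5c 5c 5c 5c.
m1: inner = H(58 36 36 36 36 36 6c) = 01 d2; tag = H(32 5c 5c 5c 5c 5c 01 d2) = 02d1 ← matches
m2: inner = H(58 36 36 36 36 36 78) = 01 de; tag = H(32 5c 5c 5c 5c 5c 01 de) = 02dd
m3: inner = H(58 36 36 36 36 36 76) = 01 dc; tag = H(32 5c 5c 5c 5c 5c 01 dc) = 02db

1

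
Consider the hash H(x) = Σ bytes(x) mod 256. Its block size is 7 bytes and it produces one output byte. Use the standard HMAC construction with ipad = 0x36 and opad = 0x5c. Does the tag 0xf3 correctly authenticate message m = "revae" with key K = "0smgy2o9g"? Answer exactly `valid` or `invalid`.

Key "0smgy2o9g" = 30 73 6d 67 79 32 6f 39 67 is 9 bytes > B = 7, so hash it first: H(key) = 31, then zero-pad to 7 bytes: K' = 31 00 00 00 00 00 00.
K' ⊕ ipad = 07 36 36 36 36 36 36; K' ⊕ opad = 6d 5c 5c 5c 5c 5c 5c.
Inner hash: sum = 7+54+54+54+54+54+54+114+101+118+97+101 = 862; mod 256 = 94 → 5e.
Outer hash (recomputed tag): sum = 109+92+92+92+92+92+92+94 = 755; mod 256 = 243 → f3.
Recomputed tag = f3; claimed = f3 → match.

valid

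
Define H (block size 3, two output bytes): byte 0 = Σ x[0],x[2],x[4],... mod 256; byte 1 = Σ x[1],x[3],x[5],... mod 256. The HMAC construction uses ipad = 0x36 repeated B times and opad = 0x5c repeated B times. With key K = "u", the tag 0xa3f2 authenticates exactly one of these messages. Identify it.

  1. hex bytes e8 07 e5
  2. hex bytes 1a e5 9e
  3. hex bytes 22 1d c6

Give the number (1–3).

Key "u" = 75 is 1 byte ≤ B = 3; zero-pad to 3 bytes: K' = 75 00 00.
K' ⊕ ipad = 43 36 36; K' ⊕ opad = 29 5c 5c.
m1: inner = H(43 36 36 e8 07 e5) = 80 03; tag = H(29 5c 5c 80 03) = 88dc
m2: inner = H(43 36 36 1a e5 9e) = 5e ee; tag = H(29 5c 5c 5e ee) = 73ba
m3: inner = H(43 36 36 22 1d c6) = 96 1e; tag = H(29 5c 5c 96 1e) = a3f2 ← matches

3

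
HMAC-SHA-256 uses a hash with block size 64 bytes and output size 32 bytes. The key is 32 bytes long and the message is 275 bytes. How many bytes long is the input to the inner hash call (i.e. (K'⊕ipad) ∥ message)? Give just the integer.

Key is 32 ≤ 64 bytes, zero-padded: |K'| = 64.
Inner input = (K'⊕ipad) ∥ m → 64 + 275 = 339 bytes.

339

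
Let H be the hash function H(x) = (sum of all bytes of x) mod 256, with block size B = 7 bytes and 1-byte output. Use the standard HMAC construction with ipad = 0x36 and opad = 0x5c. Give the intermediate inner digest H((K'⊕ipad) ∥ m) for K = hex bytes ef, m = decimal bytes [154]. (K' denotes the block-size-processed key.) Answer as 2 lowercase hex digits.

Key hex bytes ef is 1 byte ≤ B = 7; zero-pad to 7 bytes: K' = ef 00 00 00 00 00 00.
K' ⊕ ipad = d9 36 36 36 36 36 36.
Inner input = d9 36 36 36 36 36 36 ∥ 9a.
Inner hash: sum = 217+54+54+54+54+54+54+154 = 695; mod 256 = 183 → b7.

b7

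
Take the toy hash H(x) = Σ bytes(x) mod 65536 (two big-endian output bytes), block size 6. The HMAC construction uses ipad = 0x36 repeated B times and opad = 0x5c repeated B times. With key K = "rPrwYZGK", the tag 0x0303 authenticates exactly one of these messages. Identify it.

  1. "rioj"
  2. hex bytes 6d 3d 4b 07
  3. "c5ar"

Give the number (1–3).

1

Key "rPrwYZGK" = 72 50 72 77 59 5a 47 4b is 8 bytes > B = 6, so hash it first: H(key) = 02 f0, then zero-pad to 6 bytes: K' = 02 f0 00 00 00 00.
K' ⊕ ipad = 34 c6 36 36 36 36; K' ⊕ opad = 5e ac 5c 5c 5c 5c.
m1: inner = H(34 c6 36 36 36 36 72 69 6f 6a) = 03 86; tag = H(5e ac 5c 5c 5c 5c 03 86) = 0303 ← matches
m2: inner = H(34 c6 36 36 36 36 6d 3d 4b 07) = 02 ce; tag = H(5e ac 5c 5c 5c 5c 02 ce) = 034a
m3: inner = H(34 c6 36 36 36 36 63 35 61 72) = 03 3d; tag = H(5e ac 5c 5c 5c 5c 03 3d) = 02ba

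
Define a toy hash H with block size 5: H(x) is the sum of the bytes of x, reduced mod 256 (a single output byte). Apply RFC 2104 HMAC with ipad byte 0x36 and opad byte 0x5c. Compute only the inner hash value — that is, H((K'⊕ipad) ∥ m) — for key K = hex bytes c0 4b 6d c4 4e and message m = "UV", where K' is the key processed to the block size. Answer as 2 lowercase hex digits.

e3

Key hex bytes c0 4b 6d c4 4e is exactly B = 5 bytes: K' = c0 4b 6d c4 4e.
K' ⊕ ipad = f6 7d 5b f2 78.
Inner input = f6 7d 5b f2 78 ∥ 55 56.
Inner hash: sum = 246+125+91+242+120+85+86 = 995; mod 256 = 227 → e3.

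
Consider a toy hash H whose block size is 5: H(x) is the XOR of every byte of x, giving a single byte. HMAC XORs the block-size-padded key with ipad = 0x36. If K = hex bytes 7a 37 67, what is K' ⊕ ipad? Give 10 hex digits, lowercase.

Key hex bytes 7a 37 67 is 3 bytes ≤ B = 5; zero-pad to 5 bytes: K' = 7a 37 67 00 00.
XOR each byte with 0x36: 7a⊕36=4c, 37⊕36=01, 67⊕36=51, 00⊕36=36, 00⊕36=36.

4c01513636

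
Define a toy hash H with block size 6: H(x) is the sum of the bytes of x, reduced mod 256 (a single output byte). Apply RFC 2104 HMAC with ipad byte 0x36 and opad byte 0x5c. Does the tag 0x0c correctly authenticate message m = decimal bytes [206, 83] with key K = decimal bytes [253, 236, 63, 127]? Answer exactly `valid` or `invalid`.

Key decimal bytes [253, 236, 63, 127] = fd ec 3f 7f is 4 bytes ≤ B = 6; zero-pad to 6 bytes: K' = fd ec 3f 7f 00 00.
K' ⊕ ipad = cb da 09 49 36 36; K' ⊕ opad = a1 b0 63 23 5c 5c.
Inner hash: sum = 203+218+9+73+54+54+206+83 = 900; mod 256 = 132 → 84.
Outer hash (recomputed tag): sum = 161+176+99+35+92+92+132 = 787; mod 256 = 19 → 13.
Recomputed tag = 13; claimed = 0c → mismatch.

invalid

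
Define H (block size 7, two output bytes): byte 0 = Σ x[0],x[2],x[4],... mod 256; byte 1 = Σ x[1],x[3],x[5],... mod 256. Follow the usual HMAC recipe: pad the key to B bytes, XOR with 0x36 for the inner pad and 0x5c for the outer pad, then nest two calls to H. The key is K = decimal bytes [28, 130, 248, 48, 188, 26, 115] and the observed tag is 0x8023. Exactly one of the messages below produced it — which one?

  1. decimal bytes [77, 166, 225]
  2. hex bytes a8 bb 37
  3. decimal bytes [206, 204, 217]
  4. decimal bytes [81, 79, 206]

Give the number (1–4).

3

Key decimal bytes [28, 130, 248, 48, 188, 26, 115] = 1c 82 f8 30 bc 1a 73 is exactly B = 7 bytes: K' = 1c 82 f8 30 bc 1a 73.
K' ⊕ ipad = 2a b4 ce 06 8a 2c 45; K' ⊕ opad = 40 de a4 6c e0 46 2f.
m1: inner = H(2a b4 ce 06 8a 2c 45 4d a6 e1) = 6d 14; tag = H(40 de a4 6c e0 46 2f 6d 14) = 07fd
m2: inner = H(2a b4 ce 06 8a 2c 45 a8 bb 37) = 82 c5; tag = H(40 de a4 6c e0 46 2f 82 c5) = b812
m3: inner = H(2a b4 ce 06 8a 2c 45 ce cc d9) = 93 8d; tag = H(40 de a4 6c e0 46 2f 93 8d) = 8023 ← matches
m4: inner = H(2a b4 ce 06 8a 2c 45 51 4f ce) = 16 05; tag = H(40 de a4 6c e0 46 2f 16 05) = f8a6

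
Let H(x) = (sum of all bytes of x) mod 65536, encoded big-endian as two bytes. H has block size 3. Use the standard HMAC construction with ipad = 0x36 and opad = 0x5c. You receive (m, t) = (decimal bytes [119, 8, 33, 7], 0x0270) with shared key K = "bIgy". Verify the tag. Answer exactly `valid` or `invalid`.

invalid

Key "bIgy" = 62 49 67 79 is 4 bytes > B = 3, so hash it first: H(key) = 01 8b, then zero-pad to 3 bytes: K' = 01 8b 00.
K' ⊕ ipad = 37 bd 36; K' ⊕ opad = 5d d7 5c.
Inner hash: sum = 55+189+54+119+8+33+7 = 465 → 01 d1.
Outer hash (recomputed tag): sum = 93+215+92+1+209 = 610 → 02 62.
Recomputed tag = 0262; claimed = 0270 → mismatch.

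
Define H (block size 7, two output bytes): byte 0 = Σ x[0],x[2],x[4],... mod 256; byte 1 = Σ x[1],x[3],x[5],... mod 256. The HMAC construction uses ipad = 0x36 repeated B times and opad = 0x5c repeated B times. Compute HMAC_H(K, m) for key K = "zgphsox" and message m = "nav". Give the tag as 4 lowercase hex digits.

9128

Key "zgphsox" = 7a 67 70 68 73 6f 78 is exactly B = 7 bytes: K' = 7a 67 70 68 73 6f 78.
K' ⊕ ipad = 4c 51 46 5e 45 59 4e.  K' ⊕ opad = 26 3b 2c 34 2f 33 24.
Inner input = (K'⊕ipad) ∥ m = 4c 51 46 5e 45 59 4e ∥ 6e 61 76.
Inner hash: even-index sum = 390 mod 256 = 134; odd-index sum = 492 mod 256 = 236 → 86 ec.
Outer input = (K'⊕opad) ∥ inner = 26 3b 2c 34 2f 33 24 ∥ 86 ec.
Outer hash (tag): even-index sum = 401 mod 256 = 145; odd-index sum = 296 mod 256 = 40 → 91 28.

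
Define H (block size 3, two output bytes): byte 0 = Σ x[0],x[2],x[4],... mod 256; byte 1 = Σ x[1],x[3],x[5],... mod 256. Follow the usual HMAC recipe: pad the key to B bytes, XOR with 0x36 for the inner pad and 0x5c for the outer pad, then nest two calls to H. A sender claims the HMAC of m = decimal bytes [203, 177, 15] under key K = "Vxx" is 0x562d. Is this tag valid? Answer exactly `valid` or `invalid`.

Key "Vxx" = 56 78 78 is exactly B = 3 bytes: K' = 56 78 78.
K' ⊕ ipad = 60 4e 4e; K' ⊕ opad = 0a 24 24.
Inner hash: even-index sum = 351 mod 256 = 95; odd-index sum = 296 mod 256 = 40 → 5f 28.
Outer hash (recomputed tag): even-index sum = 86 mod 256 = 86; odd-index sum = 131 mod 256 = 131 → 56 83.
Recomputed tag = 5683; claimed = 562d → mismatch.

invalid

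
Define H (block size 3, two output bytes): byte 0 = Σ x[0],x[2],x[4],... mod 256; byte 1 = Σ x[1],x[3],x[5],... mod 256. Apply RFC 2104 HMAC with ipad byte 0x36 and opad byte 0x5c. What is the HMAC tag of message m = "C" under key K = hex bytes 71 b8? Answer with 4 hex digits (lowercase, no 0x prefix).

Key hex bytes 71 b8 is 2 bytes ≤ B = 3; zero-pad to 3 bytes: K' = 71 b8 00.
K' ⊕ ipad = 47 8e 36.  K' ⊕ opad = 2d e4 5c.
Inner input = (K'⊕ipad) ∥ m = 47 8e 36 ∥ 43.
Inner hash: even-index sum = 125 mod 256 = 125; odd-index sum = 209 mod 256 = 209 → 7d d1.
Outer input = (K'⊕opad) ∥ inner = 2d e4 5c ∥ 7d d1.
Outer hash (tag): even-index sum = 346 mod 256 = 90; odd-index sum = 353 mod 256 = 97 → 5a 61.

5a61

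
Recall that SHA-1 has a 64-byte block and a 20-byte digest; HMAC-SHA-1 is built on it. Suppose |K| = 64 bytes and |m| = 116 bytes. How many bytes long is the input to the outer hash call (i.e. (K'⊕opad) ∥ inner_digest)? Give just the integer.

84

Key is 64 ≤ 64 bytes, zero-padded: |K'| = 64.
Outer input = (K'⊕opad) ∥ H(inner) → 64 + 20 = 84 bytes.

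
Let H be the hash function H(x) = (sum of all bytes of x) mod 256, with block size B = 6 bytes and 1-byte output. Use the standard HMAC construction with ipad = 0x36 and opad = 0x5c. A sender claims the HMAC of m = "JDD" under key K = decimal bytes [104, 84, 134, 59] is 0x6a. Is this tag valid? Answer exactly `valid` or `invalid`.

invalid

Key decimal bytes [104, 84, 134, 59] = 68 54 86 3b is 4 bytes ≤ B = 6; zero-pad to 6 bytes: K' = 68 54 86 3b 00 00.
K' ⊕ ipad = 5e 62 b0 0d 36 36; K' ⊕ opad = 34 08 da 67 5c 5c.
Inner hash: sum = 94+98+176+13+54+54+74+68+68 = 699; mod 256 = 187 → bb.
Outer hash (recomputed tag): sum = 52+8+218+103+92+92+187 = 752; mod 256 = 240 → f0.
Recomputed tag = f0; claimed = 6a → mismatch.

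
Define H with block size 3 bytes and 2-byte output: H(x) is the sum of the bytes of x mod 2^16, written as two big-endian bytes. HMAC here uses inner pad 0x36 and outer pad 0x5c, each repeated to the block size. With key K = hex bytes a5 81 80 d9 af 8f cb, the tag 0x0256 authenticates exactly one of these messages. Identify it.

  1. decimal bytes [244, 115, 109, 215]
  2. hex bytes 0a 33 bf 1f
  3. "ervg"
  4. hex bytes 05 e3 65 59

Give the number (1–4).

Key hex bytes a5 81 80 d9 af 8f cb is 7 bytes > B = 3, so hash it first: H(key) = 04 88, then zero-pad to 3 bytes: K' = 04 88 00.
K' ⊕ ipad = 32 be 36; K' ⊕ opad = 58 d4 5c.
m1: inner = H(32 be 36 f4 73 6d d7) = 03 d1; tag = H(58 d4 5c 03 d1) = 025c
m2: inner = H(32 be 36 0a 33 bf 1f) = 02 41; tag = H(58 d4 5c 02 41) = 01cb
m3: inner = H(32 be 36 65 72 76 67) = 02 da; tag = H(58 d4 5c 02 da) = 0264
m4: inner = H(32 be 36 05 e3 65 59) = 02 cc; tag = H(58 d4 5c 02 cc) = 0256 ← matches

4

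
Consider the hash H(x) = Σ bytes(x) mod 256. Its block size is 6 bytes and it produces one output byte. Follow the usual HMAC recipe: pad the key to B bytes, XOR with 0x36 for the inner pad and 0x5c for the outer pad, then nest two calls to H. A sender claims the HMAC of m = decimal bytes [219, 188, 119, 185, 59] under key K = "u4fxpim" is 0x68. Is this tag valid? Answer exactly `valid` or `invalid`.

valid

Key "u4fxpim" = 75 34 66 78 70 69 6d is 7 bytes > B = 6, so hash it first: H(key) = cd, then zero-pad to 6 bytes: K' = cd 00 00 00 00 00.
K' ⊕ ipad = fb 36 36 36 36 36; K' ⊕ opad = 91 5c 5c 5c 5c 5c.
Inner hash: sum = 251+54+54+54+54+54+219+188+119+185+59 = 1291; mod 256 = 11 → 0b.
Outer hash (recomputed tag): sum = 145+92+92+92+92+92+11 = 616; mod 256 = 104 → 68.
Recomputed tag = 68; claimed = 68 → match.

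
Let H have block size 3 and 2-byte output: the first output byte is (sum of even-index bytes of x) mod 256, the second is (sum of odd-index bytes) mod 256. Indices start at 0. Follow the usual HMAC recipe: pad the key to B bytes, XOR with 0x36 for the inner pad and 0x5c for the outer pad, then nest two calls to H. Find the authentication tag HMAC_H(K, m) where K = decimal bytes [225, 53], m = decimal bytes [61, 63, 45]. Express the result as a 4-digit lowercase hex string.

Key decimal bytes [225, 53] = e1 35 is 2 bytes ≤ B = 3; zero-pad to 3 bytes: K' = e1 35 00.
K' ⊕ ipad = d7 03 36.  K' ⊕ opad = bd 69 5c.
Inner input = (K'⊕ipad) ∥ m = d7 03 36 ∥ 3d 3f 2d.
Inner hash: even-index sum = 332 mod 256 = 76; odd-index sum = 109 mod 256 = 109 → 4c 6d.
Outer input = (K'⊕opad) ∥ inner = bd 69 5c ∥ 4c 6d.
Outer hash (tag): even-index sum = 390 mod 256 = 134; odd-index sum = 181 mod 256 = 181 → 86 b5.

86b5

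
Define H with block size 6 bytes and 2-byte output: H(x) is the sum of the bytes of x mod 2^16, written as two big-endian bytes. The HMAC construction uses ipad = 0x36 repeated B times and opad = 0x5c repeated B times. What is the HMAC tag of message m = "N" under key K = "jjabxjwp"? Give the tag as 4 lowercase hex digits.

02bd

Key "jjabxjwp" = 6a 6a 61 62 78 6a 77 70 is 8 bytes > B = 6, so hash it first: H(key) = 03 60, then zero-pad to 6 bytes: K' = 03 60 00 00 00 00.
K' ⊕ ipad = 35 56 36 36 36 36.  K' ⊕ opad = 5f 3c 5c 5c 5c 5c.
Inner input = (K'⊕ipad) ∥ m = 35 56 36 36 36 36 ∥ 4e.
Inner hash: sum = 53+86+54+54+54+54+78 = 433 → 01 b1.
Outer input = (K'⊕opad) ∥ inner = 5f 3c 5c 5c 5c 5c ∥ 01 b1.
Outer hash (tag): sum = 95+60+92+92+92+92+1+177 = 701 → 02 bd.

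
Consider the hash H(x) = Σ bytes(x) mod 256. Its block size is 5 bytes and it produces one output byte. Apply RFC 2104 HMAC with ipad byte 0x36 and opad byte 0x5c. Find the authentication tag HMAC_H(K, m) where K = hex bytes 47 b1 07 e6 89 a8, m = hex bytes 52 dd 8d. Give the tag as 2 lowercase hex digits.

6e

Key hex bytes 47 b1 07 e6 89 a8 is 6 bytes > B = 5, so hash it first: H(key) = 16, then zero-pad to 5 bytes: K' = 16 00 00 00 00.
K' ⊕ ipad = 20 36 36 36 36.  K' ⊕ opad = 4a 5c 5c 5c 5c.
Inner input = (K'⊕ipad) ∥ m = 20 36 36 36 36 ∥ 52 dd 8d.
Inner hash: sum = 32+54+54+54+54+82+221+141 = 692; mod 256 = 180 → b4.
Outer input = (K'⊕opad) ∥ inner = 4a 5c 5c 5c 5c ∥ b4.
Outer hash (tag): sum = 74+92+92+92+92+180 = 622; mod 256 = 110 → 6e.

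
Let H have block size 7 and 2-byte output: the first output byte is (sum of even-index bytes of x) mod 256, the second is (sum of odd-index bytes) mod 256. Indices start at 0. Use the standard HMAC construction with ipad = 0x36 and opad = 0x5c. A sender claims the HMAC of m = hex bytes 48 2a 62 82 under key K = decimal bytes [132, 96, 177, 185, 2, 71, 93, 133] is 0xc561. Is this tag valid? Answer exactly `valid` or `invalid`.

valid

Key decimal bytes [132, 96, 177, 185, 2, 71, 93, 133] = 84 60 b1 b9 02 47 5d 85 is 8 bytes > B = 7, so hash it first: H(key) = 94 e5, then zero-pad to 7 bytes: K' = 94 e5 00 00 00 00 00.
K' ⊕ ipad = a2 d3 36 36 36 36 36; K' ⊕ opad = c8 b9 5c 5c 5c 5c 5c.
Inner hash: even-index sum = 496 mod 256 = 240; odd-index sum = 489 mod 256 = 233 → f0 e9.
Outer hash (recomputed tag): even-index sum = 709 mod 256 = 197; odd-index sum = 609 mod 256 = 97 → c5 61.
Recomputed tag = c561; claimed = c561 → match.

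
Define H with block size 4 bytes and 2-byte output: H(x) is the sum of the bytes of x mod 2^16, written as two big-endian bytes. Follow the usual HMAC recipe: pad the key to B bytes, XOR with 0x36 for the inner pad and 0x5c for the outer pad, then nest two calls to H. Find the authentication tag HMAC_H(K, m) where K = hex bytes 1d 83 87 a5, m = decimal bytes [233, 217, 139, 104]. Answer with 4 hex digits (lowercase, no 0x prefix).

03d1

Key hex bytes 1d 83 87 a5 is exactly B = 4 bytes: K' = 1d 83 87 a5.
K' ⊕ ipad = 2b b5 b1 93.  K' ⊕ opad = 41 df db f9.
Inner input = (K'⊕ipad) ∥ m = 2b b5 b1 93 ∥ e9 d9 8b 68.
Inner hash: sum = 43+181+177+147+233+217+139+104 = 1241 → 04 d9.
Outer input = (K'⊕opad) ∥ inner = 41 df db f9 ∥ 04 d9.
Outer hash (tag): sum = 65+223+219+249+4+217 = 977 → 03 d1.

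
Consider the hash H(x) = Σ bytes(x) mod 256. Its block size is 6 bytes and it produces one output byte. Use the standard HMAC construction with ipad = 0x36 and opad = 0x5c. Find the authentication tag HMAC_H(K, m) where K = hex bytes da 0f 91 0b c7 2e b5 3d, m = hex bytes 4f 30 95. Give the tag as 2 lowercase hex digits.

Key hex bytes da 0f 91 0b c7 2e b5 3d is 8 bytes > B = 6, so hash it first: H(key) = 6c, then zero-pad to 6 bytes: K' = 6c 00 00 00 00 00.
K' ⊕ ipad = 5a 36 36 36 36 36.  K' ⊕ opad = 30 5c 5c 5c 5c 5c.
Inner input = (K'⊕ipad) ∥ m = 5a 36 36 36 36 36 ∥ 4f 30 95.
Inner hash: sum = 90+54+54+54+54+54+79+48+149 = 636; mod 256 = 124 → 7c.
Outer input = (K'⊕opad) ∥ inner = 30 5c 5c 5c 5c 5c ∥ 7c.
Outer hash (tag): sum = 48+92+92+92+92+92+124 = 632; mod 256 = 120 → 78.

78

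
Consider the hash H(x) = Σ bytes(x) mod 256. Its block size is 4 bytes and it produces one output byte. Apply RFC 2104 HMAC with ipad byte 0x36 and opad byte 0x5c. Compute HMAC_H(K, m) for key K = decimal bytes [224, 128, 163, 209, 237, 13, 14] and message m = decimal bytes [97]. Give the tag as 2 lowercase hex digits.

Key decimal bytes [224, 128, 163, 209, 237, 13, 14] = e0 80 a3 d1 ed 0d 0e is 7 bytes > B = 4, so hash it first: H(key) = dc, then zero-pad to 4 bytes: K' = dc 00 00 00.
K' ⊕ ipad = ea 36 36 36.  K' ⊕ opad = 80 5c 5c 5c.
Inner input = (K'⊕ipad) ∥ m = ea 36 36 36 ∥ 61.
Inner hash: sum = 234+54+54+54+97 = 493; mod 256 = 237 → ed.
Outer input = (K'⊕opad) ∥ inner = 80 5c 5c 5c ∥ ed.
Outer hash (tag): sum = 128+92+92+92+237 = 641; mod 256 = 129 → 81.

81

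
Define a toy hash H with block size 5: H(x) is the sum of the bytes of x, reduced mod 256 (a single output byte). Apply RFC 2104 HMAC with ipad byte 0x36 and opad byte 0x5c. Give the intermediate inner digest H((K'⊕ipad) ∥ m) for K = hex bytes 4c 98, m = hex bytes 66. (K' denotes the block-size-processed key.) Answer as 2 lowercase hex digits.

Key hex bytes 4c 98 is 2 bytes ≤ B = 5; zero-pad to 5 bytes: K' = 4c 98 00 00 00.
K' ⊕ ipad = 7a ae 36 36 36.
Inner input = 7a ae 36 36 36 ∥ 66.
Inner hash: sum = 122+174+54+54+54+102 = 560; mod 256 = 48 → 30.

30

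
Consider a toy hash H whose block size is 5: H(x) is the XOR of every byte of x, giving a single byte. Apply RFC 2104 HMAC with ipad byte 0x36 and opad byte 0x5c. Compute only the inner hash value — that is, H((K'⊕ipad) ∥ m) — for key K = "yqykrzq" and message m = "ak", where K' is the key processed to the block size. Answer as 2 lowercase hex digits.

5f

Key "yqykrzq" = 79 71 79 6b 72 7a 71 is 7 bytes > B = 5, so hash it first: H(key) = 63, then zero-pad to 5 bytes: K' = 63 00 00 00 00.
K' ⊕ ipad = 55 36 36 36 36.
Inner input = 55 36 36 36 36 ∥ 61 6b.
Inner hash: XOR 55⊕36⊕36⊕36⊕36⊕61⊕6b = 5f.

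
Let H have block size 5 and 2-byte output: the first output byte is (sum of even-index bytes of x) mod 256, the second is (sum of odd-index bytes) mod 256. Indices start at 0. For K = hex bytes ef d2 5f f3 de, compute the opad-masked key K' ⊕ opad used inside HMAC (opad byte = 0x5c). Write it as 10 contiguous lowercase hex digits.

b38e03af82

Key hex bytes ef d2 5f f3 de is exactly B = 5 bytes: K' = ef d2 5f f3 de.
XOR each byte with 0x5c: ef⊕5c=b3, d2⊕5c=8e, 5f⊕5c=03, f3⊕5c=af, de⊕5c=82.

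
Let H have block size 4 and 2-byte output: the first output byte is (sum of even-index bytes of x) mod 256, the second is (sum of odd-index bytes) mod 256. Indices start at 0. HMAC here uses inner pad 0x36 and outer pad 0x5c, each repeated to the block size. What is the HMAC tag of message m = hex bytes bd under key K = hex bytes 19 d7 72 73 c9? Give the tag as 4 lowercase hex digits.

Key hex bytes 19 d7 72 73 c9 is 5 bytes > B = 4, so hash it first: H(key) = 54 4a, then zero-pad to 4 bytes: K' = 54 4a 00 00.
K' ⊕ ipad = 62 7c 36 36.  K' ⊕ opad = 08 16 5c 5c.
Inner input = (K'⊕ipad) ∥ m = 62 7c 36 36 ∥ bd.
Inner hash: even-index sum = 341 mod 256 = 85; odd-index sum = 178 mod 256 = 178 → 55 b2.
Outer input = (K'⊕opad) ∥ inner = 08 16 5c 5c ∥ 55 b2.
Outer hash (tag): even-index sum = 185 mod 256 = 185; odd-index sum = 292 mod 256 = 36 → b9 24.

b924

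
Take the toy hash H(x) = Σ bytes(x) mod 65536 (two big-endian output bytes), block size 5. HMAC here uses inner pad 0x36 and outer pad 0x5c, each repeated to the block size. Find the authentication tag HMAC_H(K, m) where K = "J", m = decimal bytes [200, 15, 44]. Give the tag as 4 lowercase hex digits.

Key "J" = 4a is 1 byte ≤ B = 5; zero-pad to 5 bytes: K' = 4a 00 00 00 00.
K' ⊕ ipad = 7c 36 36 36 36.  K' ⊕ opad = 16 5c 5c 5c 5c.
Inner input = (K'⊕ipad) ∥ m = 7c 36 36 36 36 ∥ c8 0f 2c.
Inner hash: sum = 124+54+54+54+54+200+15+44 = 599 → 02 57.
Outer input = (K'⊕opad) ∥ inner = 16 5c 5c 5c 5c ∥ 02 57.
Outer hash (tag): sum = 22+92+92+92+92+2+87 = 479 → 01 df.

01df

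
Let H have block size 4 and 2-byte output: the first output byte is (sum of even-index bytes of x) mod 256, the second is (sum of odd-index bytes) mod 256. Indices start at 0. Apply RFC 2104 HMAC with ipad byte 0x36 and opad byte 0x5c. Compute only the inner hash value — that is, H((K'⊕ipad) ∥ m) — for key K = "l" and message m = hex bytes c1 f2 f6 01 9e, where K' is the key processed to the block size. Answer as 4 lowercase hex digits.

Key "l" = 6c is 1 byte ≤ B = 4; zero-pad to 4 bytes: K' = 6c 00 00 00.
K' ⊕ ipad = 5a 36 36 36.
Inner input = 5a 36 36 36 ∥ c1 f2 f6 01 9e.
Inner hash: even-index sum = 741 mod 256 = 229; odd-index sum = 351 mod 256 = 95 → e5 5f.

e55f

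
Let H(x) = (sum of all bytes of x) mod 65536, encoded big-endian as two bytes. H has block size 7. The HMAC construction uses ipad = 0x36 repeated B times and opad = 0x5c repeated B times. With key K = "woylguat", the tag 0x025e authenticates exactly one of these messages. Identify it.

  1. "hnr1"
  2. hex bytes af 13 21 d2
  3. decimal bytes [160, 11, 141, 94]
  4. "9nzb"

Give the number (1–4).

4

Key "woylguat" = 77 6f 79 6c 67 75 61 74 is 8 bytes > B = 7, so hash it first: H(key) = 03 7c, then zero-pad to 7 bytes: K' = 03 7c 00 00 00 00 00.
K' ⊕ ipad = 35 4a 36 36 36 36 36; K' ⊕ opad = 5f 20 5c 5c 5c 5c 5c.
m1: inner = H(35 4a 36 36 36 36 36 68 6e 72 31) = 03 06; tag = H(5f 20 5c 5c 5c 5c 5c 03 06) = 0254
m2: inner = H(35 4a 36 36 36 36 36 af 13 21 d2) = 03 42; tag = H(5f 20 5c 5c 5c 5c 5c 03 42) = 0290
m3: inner = H(35 4a 36 36 36 36 36 a0 0b 8d 5e) = 03 23; tag = H(5f 20 5c 5c 5c 5c 5c 03 23) = 0271
m4: inner = H(35 4a 36 36 36 36 36 39 6e 7a 62) = 03 10; tag = H(5f 20 5c 5c 5c 5c 5c 03 10) = 025e ← matches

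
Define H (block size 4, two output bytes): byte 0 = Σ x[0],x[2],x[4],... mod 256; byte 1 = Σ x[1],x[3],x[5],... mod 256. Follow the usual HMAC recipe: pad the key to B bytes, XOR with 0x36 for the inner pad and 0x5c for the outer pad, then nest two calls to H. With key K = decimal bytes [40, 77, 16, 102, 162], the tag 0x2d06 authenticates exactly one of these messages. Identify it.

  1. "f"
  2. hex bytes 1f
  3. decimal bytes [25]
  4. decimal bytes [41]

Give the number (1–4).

4

Key decimal bytes [40, 77, 16, 102, 162] = 28 4d 10 66 a2 is 5 bytes > B = 4, so hash it first: H(key) = da b3, then zero-pad to 4 bytes: K' = da b3 00 00.
K' ⊕ ipad = ec 85 36 36; K' ⊕ opad = 86 ef 5c 5c.
m1: inner = H(ec 85 36 36 66) = 88 bb; tag = H(86 ef 5c 5c 88 bb) = 6a06
m2: inner = H(ec 85 36 36 1f) = 41 bb; tag = H(86 ef 5c 5c 41 bb) = 2306
m3: inner = H(ec 85 36 36 19) = 3b bb; tag = H(86 ef 5c 5c 3b bb) = 1d06
m4: inner = H(ec 85 36 36 29) = 4b bb; tag = H(86 ef 5c 5c 4b bb) = 2d06 ← matches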